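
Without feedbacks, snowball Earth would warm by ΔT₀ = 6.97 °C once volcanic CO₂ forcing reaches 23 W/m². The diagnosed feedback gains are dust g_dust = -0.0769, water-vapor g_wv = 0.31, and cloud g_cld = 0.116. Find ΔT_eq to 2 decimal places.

Total gain g = -0.0769 + 0.31 + 0.116 = 0.3491.
Amplification A = 1/(1 − 0.3491) = 1.536.
ΔT = 6.97 × 1.536 = 10.71 °C.

10.71 °C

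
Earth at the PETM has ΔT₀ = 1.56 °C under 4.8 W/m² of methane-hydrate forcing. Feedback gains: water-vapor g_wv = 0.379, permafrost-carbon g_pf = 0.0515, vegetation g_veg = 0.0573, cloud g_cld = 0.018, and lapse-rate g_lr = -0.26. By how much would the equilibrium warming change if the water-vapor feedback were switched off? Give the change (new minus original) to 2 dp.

Original: g = 0.2458, ΔT = 1.56/(1−0.2458) = 2.0684 °C.
Without water-vapor: g' = -0.1332, ΔT' = 1.56/(1+0.1332) = 1.3766 °C.
Change = 1.3766 − 2.0684 = -0.69 °C.

-0.69 °C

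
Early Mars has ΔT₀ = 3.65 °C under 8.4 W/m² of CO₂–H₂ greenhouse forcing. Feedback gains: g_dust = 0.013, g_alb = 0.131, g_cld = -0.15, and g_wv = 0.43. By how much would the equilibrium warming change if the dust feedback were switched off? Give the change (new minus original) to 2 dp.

Original: g = 0.424, ΔT = 3.65/(1−0.424) = 6.3368 °C.
Without dust: g' = 0.411, ΔT' = 3.65/(1−0.411) = 6.1969 °C.
Change = 6.1969 − 6.3368 = -0.14 °C.

-0.14 °C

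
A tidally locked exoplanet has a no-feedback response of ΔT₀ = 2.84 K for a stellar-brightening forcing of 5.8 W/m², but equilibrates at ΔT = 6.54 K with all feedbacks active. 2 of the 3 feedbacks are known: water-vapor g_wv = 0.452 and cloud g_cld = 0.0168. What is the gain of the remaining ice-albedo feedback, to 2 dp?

0.10

Amplification A = ΔT/ΔT₀ = 6.54/2.84 = 2.303.
Total gain g = 1 − 1/A = 1 − 1/2.303 = 0.5658.
Known gains sum to 0.452 + 0.0168 = 0.4688.
g_ice = 0.5658 − 0.4688 = 0.10.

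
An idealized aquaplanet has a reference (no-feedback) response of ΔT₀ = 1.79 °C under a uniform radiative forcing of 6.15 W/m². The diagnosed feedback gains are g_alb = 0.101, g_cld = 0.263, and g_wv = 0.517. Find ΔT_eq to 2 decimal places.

Total gain g = 0.101 + 0.263 + 0.517 = 0.881.
Amplification A = 1/(1 − 0.881) = 8.403.
ΔT = 1.79 × 8.403 = 15.04 °C.

15.04 °C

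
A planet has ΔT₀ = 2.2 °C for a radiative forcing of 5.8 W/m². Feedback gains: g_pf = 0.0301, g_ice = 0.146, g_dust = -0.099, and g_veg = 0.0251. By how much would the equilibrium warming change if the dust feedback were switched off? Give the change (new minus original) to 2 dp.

0.30 °C

Original: g = 0.1022, ΔT = 2.2/(1−0.1022) = 2.4504 °C.
Without dust: g' = 0.2012, ΔT' = 2.2/(1−0.2012) = 2.7541 °C.
Change = 2.7541 − 2.4504 = 0.30 °C.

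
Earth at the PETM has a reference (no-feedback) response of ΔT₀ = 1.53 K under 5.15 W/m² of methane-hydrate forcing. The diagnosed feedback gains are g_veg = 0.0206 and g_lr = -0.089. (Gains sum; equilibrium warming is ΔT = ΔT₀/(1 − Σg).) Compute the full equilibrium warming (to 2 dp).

Total gain g = 0.0206 − 0.089 = -0.0684.
Amplification A = 1/(1 + 0.0684) = 0.936.
ΔT = 1.53 × 0.936 = 1.43 K.

1.43 K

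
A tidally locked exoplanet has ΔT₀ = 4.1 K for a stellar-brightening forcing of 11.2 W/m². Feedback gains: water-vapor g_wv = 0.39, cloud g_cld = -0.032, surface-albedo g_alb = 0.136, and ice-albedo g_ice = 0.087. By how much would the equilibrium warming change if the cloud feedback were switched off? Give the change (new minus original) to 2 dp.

Original: g = 0.581, ΔT = 4.1/(1−0.581) = 9.7852 K.
Without cloud: g' = 0.613, ΔT' = 4.1/(1−0.613) = 10.5943 K.
Change = 10.5943 − 9.7852 = 0.81 K.

0.81 K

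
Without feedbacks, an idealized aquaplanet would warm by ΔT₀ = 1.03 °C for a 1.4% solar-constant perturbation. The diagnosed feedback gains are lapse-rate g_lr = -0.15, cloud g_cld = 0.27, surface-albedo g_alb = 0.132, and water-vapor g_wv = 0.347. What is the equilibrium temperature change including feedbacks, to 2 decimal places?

Total gain g = -0.15 + 0.27 + 0.132 + 0.347 = 0.599.
Amplification A = 1/(1 − 0.599) = 2.494.
ΔT = 1.03 × 2.494 = 2.57 °C.

2.57 °C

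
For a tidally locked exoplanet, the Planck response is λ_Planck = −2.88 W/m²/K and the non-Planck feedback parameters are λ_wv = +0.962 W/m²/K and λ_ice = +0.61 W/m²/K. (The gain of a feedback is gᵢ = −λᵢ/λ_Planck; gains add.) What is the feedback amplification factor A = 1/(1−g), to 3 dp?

2.202

Convert to gains: g_wv = 0.962/2.88 = 0.334; g_ice = 0.61/2.88 = 0.2118.
Total gain g = 0.5458.
A = 1/(1 − 0.5458) = 2.202.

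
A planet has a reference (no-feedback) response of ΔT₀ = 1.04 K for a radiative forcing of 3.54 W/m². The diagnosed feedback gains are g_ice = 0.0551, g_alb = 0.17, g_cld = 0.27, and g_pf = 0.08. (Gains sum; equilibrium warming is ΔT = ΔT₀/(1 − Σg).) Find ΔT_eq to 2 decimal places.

2.45 K

Total gain g = 0.0551 + 0.17 + 0.27 + 0.08 = 0.5751.
Amplification A = 1/(1 − 0.5751) = 2.353.
ΔT = 1.04 × 2.353 = 2.45 K.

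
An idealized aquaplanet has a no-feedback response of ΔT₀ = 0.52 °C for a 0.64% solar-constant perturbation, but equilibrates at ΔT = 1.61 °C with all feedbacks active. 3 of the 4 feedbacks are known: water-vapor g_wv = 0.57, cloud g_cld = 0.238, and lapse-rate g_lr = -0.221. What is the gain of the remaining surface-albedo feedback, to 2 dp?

0.09

Amplification A = ΔT/ΔT₀ = 1.61/0.52 = 3.096.
Total gain g = 1 − 1/A = 1 − 1/3.096 = 0.677.
Known gains sum to 0.57 + 0.238 − 0.221 = 0.587.
g_alb = 0.677 − 0.587 = 0.09.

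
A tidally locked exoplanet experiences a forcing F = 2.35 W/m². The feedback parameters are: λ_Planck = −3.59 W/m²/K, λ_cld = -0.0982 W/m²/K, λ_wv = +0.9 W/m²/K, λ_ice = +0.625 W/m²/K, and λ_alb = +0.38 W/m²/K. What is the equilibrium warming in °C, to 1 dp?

Net feedback parameter λ = (−3.59) + (-0.0982) + (+0.9) + (+0.625) + (+0.38) = -1.7832 W/m²/K.
ΔT = −F/λ = −2.35/(-1.7832) = 1.3 °C.

1.3 °C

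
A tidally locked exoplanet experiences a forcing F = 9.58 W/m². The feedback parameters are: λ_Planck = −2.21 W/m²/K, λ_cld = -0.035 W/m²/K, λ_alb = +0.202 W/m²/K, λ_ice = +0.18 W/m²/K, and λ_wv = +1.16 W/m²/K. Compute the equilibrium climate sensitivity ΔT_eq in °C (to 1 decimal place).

13.6 °C

Net feedback parameter λ = (−2.21) + (-0.035) + (+0.202) + (+0.18) + (+1.16) = -0.703 W/m²/K.
ΔT = −F/λ = −9.58/(-0.703) = 13.6 °C.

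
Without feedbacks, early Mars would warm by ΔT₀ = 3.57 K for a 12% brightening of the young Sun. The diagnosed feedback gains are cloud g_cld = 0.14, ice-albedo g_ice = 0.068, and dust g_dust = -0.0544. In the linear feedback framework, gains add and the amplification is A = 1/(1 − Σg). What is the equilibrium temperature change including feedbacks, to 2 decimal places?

4.22 K

Total gain g = 0.14 + 0.068 − 0.0544 = 0.1536.
Amplification A = 1/(1 − 0.1536) = 1.181.
ΔT = 3.57 × 1.181 = 4.22 K.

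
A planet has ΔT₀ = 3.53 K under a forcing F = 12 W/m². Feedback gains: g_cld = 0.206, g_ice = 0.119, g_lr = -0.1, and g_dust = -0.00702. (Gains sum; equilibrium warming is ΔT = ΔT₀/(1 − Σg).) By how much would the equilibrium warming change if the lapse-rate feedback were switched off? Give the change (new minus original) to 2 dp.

Original: g = 0.21798, ΔT = 3.53/(1−0.21798) = 4.5140 K.
Without lapse-rate: g' = 0.31798, ΔT' = 3.53/(1−0.31798) = 5.1758 K.
Change = 5.1758 − 4.5140 = 0.66 K.

0.66 K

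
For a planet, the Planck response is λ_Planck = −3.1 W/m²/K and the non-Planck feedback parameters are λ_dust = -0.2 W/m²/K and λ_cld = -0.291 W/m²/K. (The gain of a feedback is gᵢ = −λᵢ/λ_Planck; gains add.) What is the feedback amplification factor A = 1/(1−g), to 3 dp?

Convert to gains: g_dust = -0.2/3.1 = -0.06452; g_cld = -0.291/3.1 = -0.09387.
Total gain g = -0.15839.
A = 1/(1 + 0.15839) = 0.863.

0.863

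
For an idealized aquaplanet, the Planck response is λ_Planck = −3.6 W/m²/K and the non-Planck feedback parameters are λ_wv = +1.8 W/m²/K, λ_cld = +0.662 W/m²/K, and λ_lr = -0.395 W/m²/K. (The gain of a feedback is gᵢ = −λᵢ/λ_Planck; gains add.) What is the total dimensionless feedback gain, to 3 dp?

Convert to gains: g_wv = 1.8/3.6 = 0.5; g_cld = 0.662/3.6 = 0.1839; g_lr = -0.395/3.6 = -0.1097.
Total gain g = 0.5742.

0.574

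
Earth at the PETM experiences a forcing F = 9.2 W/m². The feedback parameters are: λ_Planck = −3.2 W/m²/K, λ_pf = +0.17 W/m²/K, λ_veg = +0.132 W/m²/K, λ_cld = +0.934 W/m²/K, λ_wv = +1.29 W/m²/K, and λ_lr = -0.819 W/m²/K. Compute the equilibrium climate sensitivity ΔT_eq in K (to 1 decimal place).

6.2 K

Net feedback parameter λ = (−3.2) + (+0.17) + (+0.132) + (+0.934) + (+1.29) + (-0.819) = -1.493 W/m²/K.
ΔT = −F/λ = −9.2/(-1.493) = 6.2 K.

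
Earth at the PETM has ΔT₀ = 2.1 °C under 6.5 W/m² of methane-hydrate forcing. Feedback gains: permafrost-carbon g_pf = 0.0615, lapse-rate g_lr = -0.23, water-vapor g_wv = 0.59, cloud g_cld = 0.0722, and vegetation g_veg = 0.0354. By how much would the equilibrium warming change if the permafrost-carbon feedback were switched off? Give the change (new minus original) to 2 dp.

Original: g = 0.5291, ΔT = 2.1/(1−0.5291) = 4.4595 °C.
Without permafrost-carbon: g' = 0.4676, ΔT' = 2.1/(1−0.4676) = 3.9444 °C.
Change = 3.9444 − 4.4595 = -0.52 °C.

-0.52 °C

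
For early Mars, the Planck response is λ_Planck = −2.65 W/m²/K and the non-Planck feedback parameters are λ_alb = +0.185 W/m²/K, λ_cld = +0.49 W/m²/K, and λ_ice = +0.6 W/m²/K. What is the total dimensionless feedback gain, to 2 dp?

0.48

Convert to gains: g_alb = 0.185/2.65 = 0.06981; g_cld = 0.49/2.65 = 0.1849; g_ice = 0.6/2.65 = 0.2264.
Total gain g = 0.48111.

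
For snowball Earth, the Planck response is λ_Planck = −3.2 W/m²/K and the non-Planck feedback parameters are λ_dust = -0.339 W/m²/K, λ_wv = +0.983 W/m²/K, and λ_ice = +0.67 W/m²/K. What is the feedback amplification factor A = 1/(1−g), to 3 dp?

Convert to gains: g_dust = -0.339/3.2 = -0.1059; g_wv = 0.983/3.2 = 0.3072; g_ice = 0.67/3.2 = 0.2094.
Total gain g = 0.4107.
A = 1/(1 − 0.4107) = 1.697.

1.697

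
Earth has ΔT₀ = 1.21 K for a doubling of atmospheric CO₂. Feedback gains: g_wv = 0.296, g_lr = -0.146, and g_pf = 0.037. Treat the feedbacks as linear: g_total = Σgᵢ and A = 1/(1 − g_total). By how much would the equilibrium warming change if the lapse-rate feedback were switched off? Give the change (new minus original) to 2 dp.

Original: g = 0.187, ΔT = 1.21/(1−0.187) = 1.4883 K.
Without lapse-rate: g' = 0.333, ΔT' = 1.21/(1−0.333) = 1.8141 K.
Change = 1.8141 − 1.4883 = 0.33 K.

0.33 K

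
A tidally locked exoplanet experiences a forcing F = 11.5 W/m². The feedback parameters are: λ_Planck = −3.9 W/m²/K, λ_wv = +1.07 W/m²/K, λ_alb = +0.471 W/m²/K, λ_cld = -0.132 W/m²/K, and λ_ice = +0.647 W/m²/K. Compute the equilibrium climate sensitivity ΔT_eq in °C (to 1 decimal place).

Net feedback parameter λ = (−3.9) + (+1.07) + (+0.471) + (-0.132) + (+0.647) = -1.844 W/m²/K.
ΔT = −F/λ = −11.5/(-1.844) = 6.2 °C.

6.2 °C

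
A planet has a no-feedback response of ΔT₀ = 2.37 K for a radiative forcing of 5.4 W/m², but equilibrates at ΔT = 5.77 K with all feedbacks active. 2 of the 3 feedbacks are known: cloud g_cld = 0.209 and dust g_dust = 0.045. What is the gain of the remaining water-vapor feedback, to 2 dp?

Amplification A = ΔT/ΔT₀ = 5.77/2.37 = 2.435.
Total gain g = 1 − 1/A = 1 − 1/2.435 = 0.5893.
Known gains sum to 0.209 + 0.045 = 0.254.
g_wv = 0.5893 − 0.254 = 0.34.

0.34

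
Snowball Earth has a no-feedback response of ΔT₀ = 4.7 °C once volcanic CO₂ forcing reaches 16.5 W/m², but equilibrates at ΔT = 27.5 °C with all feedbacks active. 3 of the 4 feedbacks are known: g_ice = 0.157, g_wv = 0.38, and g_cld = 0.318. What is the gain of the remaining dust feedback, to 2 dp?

Amplification A = ΔT/ΔT₀ = 27.5/4.7 = 5.851.
Total gain g = 1 − 1/A = 1 − 1/5.851 = 0.8291.
Known gains sum to 0.157 + 0.38 + 0.318 = 0.855.
g_dust = 0.8291 − 0.855 = -0.03.

-0.03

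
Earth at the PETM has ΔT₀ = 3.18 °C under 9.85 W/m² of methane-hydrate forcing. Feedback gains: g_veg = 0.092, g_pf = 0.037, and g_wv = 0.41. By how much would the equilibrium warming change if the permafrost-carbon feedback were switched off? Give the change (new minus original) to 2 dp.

-0.51 °C

Original: g = 0.539, ΔT = 3.18/(1−0.539) = 6.8980 °C.
Without permafrost-carbon: g' = 0.502, ΔT' = 3.18/(1−0.502) = 6.3855 °C.
Change = 6.3855 − 6.8980 = -0.51 °C.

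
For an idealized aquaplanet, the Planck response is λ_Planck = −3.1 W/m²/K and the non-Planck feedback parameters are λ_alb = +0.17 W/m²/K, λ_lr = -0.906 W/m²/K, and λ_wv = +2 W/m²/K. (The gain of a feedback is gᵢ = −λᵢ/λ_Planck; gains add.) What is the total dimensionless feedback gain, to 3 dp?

Convert to gains: g_alb = 0.17/3.1 = 0.05484; g_lr = -0.906/3.1 = -0.2923; g_wv = 2/3.1 = 0.6452.
Total gain g = 0.40774.

0.408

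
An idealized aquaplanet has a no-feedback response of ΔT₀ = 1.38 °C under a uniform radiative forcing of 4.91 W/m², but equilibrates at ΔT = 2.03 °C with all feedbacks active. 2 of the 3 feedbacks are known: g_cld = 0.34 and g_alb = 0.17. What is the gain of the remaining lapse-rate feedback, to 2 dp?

Amplification A = ΔT/ΔT₀ = 2.03/1.38 = 1.471.
Total gain g = 1 − 1/A = 1 − 1/1.471 = 0.3202.
Known gains sum to 0.34 + 0.17 = 0.51.
g_lr = 0.3202 − 0.51 = -0.19.

-0.19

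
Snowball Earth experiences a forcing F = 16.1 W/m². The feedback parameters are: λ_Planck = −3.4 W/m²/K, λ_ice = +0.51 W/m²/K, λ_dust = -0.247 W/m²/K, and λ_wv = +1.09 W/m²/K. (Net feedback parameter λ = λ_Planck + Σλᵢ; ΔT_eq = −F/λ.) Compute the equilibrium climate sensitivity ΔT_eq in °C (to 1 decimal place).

Net feedback parameter λ = (−3.4) + (+0.51) + (-0.247) + (+1.09) = -2.047 W/m²/K.
ΔT = −F/λ = −16.1/(-2.047) = 7.9 °C.

7.9 °C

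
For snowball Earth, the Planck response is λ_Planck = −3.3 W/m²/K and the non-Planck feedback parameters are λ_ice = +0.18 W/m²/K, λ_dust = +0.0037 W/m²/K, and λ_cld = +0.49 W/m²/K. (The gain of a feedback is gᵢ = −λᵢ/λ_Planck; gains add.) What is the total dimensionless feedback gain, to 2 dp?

Convert to gains: g_ice = 0.18/3.3 = 0.05455; g_dust = 0.0037/3.3 = 0.001121; g_cld = 0.49/3.3 = 0.1485.
Total gain g = 0.204171.

0.20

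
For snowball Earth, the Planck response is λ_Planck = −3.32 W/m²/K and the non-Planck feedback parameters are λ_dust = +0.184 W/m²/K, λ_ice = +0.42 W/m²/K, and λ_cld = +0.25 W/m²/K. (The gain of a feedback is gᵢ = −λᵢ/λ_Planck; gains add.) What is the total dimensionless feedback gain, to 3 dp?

0.257

Convert to gains: g_dust = 0.184/3.32 = 0.05542; g_ice = 0.42/3.32 = 0.1265; g_cld = 0.25/3.32 = 0.0753.
Total gain g = 0.25722.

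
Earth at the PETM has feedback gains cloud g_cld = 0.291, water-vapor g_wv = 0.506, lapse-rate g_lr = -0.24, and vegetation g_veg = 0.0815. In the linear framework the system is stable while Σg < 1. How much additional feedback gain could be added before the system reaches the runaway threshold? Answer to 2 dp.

0.36

Current total gain = 0.291 + 0.506 − 0.24 + 0.0815 = 0.6385.
Margin to runaway = 1 − 0.6385 = 0.36.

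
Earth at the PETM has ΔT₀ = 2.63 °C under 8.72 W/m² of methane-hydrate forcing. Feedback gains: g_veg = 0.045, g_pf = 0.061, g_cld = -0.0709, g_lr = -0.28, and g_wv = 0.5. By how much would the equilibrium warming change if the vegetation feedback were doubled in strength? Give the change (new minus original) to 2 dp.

0.23 °C

Original: g = 0.2551, ΔT = 2.63/(1−0.2551) = 3.5307 °C.
With doubled vegetation: g' = 0.3001, ΔT' = 2.63/(1−0.3001) = 3.7577 °C.
Change = 3.7577 − 3.5307 = 0.23 °C.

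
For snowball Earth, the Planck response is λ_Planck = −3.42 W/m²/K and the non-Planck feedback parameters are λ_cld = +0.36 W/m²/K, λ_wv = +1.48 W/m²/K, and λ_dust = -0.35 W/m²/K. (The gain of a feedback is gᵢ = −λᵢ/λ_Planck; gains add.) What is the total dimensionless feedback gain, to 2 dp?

Convert to gains: g_cld = 0.36/3.42 = 0.1053; g_wv = 1.48/3.42 = 0.4327; g_dust = -0.35/3.42 = -0.1023.
Total gain g = 0.4357.

0.44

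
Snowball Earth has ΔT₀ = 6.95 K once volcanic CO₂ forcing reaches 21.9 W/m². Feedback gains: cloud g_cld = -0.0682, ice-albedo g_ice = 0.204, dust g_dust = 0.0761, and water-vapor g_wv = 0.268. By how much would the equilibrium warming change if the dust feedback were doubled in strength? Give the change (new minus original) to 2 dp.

2.29 K

Original: g = 0.4799, ΔT = 6.95/(1−0.4799) = 13.3628 K.
With doubled dust: g' = 0.556, ΔT' = 6.95/(1−0.556) = 15.6532 K.
Change = 15.6532 − 13.3628 = 2.29 K.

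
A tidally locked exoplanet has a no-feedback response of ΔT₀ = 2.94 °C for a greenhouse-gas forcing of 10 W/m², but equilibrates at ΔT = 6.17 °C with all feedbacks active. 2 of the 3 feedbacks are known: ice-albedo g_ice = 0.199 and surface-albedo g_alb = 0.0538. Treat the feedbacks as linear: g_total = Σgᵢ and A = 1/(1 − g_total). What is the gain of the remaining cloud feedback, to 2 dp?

0.27

Amplification A = ΔT/ΔT₀ = 6.17/2.94 = 2.099.
Total gain g = 1 − 1/A = 1 − 1/2.099 = 0.5236.
Known gains sum to 0.199 + 0.0538 = 0.2528.
g_cld = 0.5236 − 0.2528 = 0.27.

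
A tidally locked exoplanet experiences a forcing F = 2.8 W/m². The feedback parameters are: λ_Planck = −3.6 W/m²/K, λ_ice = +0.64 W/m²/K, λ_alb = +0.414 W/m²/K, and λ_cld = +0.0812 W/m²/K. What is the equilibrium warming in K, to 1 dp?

1.1 K

Net feedback parameter λ = (−3.6) + (+0.64) + (+0.414) + (+0.0812) = -2.4648 W/m²/K.
ΔT = −F/λ = −2.8/(-2.4648) = 1.1 K.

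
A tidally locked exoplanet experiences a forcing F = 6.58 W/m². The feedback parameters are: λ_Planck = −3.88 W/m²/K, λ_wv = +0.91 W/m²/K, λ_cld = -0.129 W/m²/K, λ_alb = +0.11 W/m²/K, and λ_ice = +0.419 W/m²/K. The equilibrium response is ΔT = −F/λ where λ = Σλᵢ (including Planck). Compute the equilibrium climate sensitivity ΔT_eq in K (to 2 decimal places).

2.56 K

Net feedback parameter λ = (−3.88) + (+0.91) + (-0.129) + (+0.11) + (+0.419) = -2.57 W/m²/K.
ΔT = −F/λ = −6.58/(-2.57) = 2.56 K.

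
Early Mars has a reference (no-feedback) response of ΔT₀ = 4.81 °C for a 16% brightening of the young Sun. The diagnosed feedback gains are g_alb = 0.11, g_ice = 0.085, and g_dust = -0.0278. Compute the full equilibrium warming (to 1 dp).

Total gain g = 0.11 + 0.085 − 0.0278 = 0.1672.
Amplification A = 1/(1 − 0.1672) = 1.201.
ΔT = 4.81 × 1.201 = 5.8 °C.

5.8 °C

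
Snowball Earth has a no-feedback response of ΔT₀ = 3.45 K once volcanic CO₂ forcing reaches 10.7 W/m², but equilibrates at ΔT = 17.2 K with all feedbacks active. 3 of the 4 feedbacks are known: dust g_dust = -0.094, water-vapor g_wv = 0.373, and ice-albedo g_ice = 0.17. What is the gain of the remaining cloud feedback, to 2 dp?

0.35

Amplification A = ΔT/ΔT₀ = 17.2/3.45 = 4.986.
Total gain g = 1 − 1/A = 1 − 1/4.986 = 0.7994.
Known gains sum to -0.094 + 0.373 + 0.17 = 0.449.
g_cld = 0.7994 − 0.449 = 0.35.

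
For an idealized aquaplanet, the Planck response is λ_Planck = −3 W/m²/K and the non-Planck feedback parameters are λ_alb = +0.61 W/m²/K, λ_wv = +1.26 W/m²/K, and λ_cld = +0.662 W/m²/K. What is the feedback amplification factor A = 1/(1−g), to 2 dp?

6.41

Convert to gains: g_alb = 0.61/3 = 0.2033; g_wv = 1.26/3 = 0.42; g_cld = 0.662/3 = 0.2207.
Total gain g = 0.844.
A = 1/(1 − 0.844) = 6.41.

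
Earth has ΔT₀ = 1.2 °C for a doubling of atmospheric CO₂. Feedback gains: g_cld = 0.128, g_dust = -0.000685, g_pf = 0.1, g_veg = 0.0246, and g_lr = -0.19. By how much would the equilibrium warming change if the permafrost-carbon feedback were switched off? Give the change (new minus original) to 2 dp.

Original: g = 0.061915, ΔT = 1.2/(1−0.061915) = 1.2792 °C.
Without permafrost-carbon: g' = -0.038085, ΔT' = 1.2/(1+0.038085) = 1.1560 °C.
Change = 1.1560 − 1.2792 = -0.12 °C.

-0.12 °C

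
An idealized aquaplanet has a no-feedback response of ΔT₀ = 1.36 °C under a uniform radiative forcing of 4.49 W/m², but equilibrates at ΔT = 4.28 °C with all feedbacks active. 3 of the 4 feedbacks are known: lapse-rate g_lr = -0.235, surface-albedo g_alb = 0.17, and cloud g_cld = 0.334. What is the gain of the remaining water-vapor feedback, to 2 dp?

0.41

Amplification A = ΔT/ΔT₀ = 4.28/1.36 = 3.147.
Total gain g = 1 − 1/A = 1 − 1/3.147 = 0.6822.
Known gains sum to -0.235 + 0.17 + 0.334 = 0.269.
g_wv = 0.6822 − 0.269 = 0.41.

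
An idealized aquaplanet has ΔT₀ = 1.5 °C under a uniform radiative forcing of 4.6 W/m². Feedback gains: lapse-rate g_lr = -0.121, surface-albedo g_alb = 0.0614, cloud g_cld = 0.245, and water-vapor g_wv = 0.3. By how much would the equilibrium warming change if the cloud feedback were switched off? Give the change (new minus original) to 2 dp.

Original: g = 0.4854, ΔT = 1.5/(1−0.4854) = 2.9149 °C.
Without cloud: g' = 0.2404, ΔT' = 1.5/(1−0.2404) = 1.9747 °C.
Change = 1.9747 − 2.9149 = -0.94 °C.

-0.94 °C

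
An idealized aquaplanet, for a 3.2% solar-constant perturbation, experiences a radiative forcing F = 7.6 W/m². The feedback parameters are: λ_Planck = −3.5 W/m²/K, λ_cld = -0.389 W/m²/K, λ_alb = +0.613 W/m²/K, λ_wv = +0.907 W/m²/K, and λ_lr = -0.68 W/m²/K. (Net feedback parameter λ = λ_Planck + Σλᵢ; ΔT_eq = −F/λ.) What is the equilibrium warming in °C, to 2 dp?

2.49 °C

Net feedback parameter λ = (−3.5) + (-0.389) + (+0.613) + (+0.907) + (-0.68) = -3.049 W/m²/K.
ΔT = −F/λ = −7.6/(-3.049) = 2.49 °C.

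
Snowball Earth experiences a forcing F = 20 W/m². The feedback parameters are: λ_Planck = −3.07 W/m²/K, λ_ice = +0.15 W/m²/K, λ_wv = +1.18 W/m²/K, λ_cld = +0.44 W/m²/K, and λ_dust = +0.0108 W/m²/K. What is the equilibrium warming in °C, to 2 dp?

15.51 °C

Net feedback parameter λ = (−3.07) + (+0.15) + (+1.18) + (+0.44) + (+0.0108) = -1.2892 W/m²/K.
ΔT = −F/λ = −20/(-1.2892) = 15.51 °C.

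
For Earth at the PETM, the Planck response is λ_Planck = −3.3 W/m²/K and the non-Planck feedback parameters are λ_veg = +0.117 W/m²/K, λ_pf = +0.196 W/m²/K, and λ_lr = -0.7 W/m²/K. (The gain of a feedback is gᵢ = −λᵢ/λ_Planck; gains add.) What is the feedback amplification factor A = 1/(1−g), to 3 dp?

Convert to gains: g_veg = 0.117/3.3 = 0.03545; g_pf = 0.196/3.3 = 0.05939; g_lr = -0.7/3.3 = -0.2121.
Total gain g = -0.11726.
A = 1/(1 + 0.11726) = 0.895.

0.895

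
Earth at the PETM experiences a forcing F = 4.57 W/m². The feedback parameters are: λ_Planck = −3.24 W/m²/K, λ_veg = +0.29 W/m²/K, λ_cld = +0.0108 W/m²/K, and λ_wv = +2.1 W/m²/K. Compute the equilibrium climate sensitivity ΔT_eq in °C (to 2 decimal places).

5.45 °C

Net feedback parameter λ = (−3.24) + (+0.29) + (+0.0108) + (+2.1) = -0.8392 W/m²/K.
ΔT = −F/λ = −4.57/(-0.8392) = 5.45 °C.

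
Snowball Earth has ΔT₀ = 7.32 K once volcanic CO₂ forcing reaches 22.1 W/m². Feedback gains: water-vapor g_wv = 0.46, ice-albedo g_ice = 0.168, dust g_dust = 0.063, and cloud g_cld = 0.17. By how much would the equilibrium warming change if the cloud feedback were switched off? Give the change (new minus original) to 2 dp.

Original: g = 0.861, ΔT = 7.32/(1−0.861) = 52.6619 K.
Without cloud: g' = 0.691, ΔT' = 7.32/(1−0.691) = 23.6893 K.
Change = 23.6893 − 52.6619 = -28.97 K.

-28.97 K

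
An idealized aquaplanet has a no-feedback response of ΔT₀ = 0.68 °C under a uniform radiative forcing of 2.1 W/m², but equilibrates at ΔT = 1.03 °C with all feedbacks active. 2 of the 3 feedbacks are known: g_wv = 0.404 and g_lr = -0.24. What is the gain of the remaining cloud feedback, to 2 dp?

Amplification A = ΔT/ΔT₀ = 1.03/0.68 = 1.515.
Total gain g = 1 − 1/A = 1 − 1/1.515 = 0.3399.
Known gains sum to 0.404 − 0.24 = 0.164.
g_cld = 0.3399 − 0.164 = 0.18.

0.18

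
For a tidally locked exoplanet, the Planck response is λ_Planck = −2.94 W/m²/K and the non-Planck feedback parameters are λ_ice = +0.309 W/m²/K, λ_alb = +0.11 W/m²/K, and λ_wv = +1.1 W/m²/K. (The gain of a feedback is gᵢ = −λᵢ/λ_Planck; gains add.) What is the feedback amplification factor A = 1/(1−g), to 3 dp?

2.069

Convert to gains: g_ice = 0.309/2.94 = 0.1051; g_alb = 0.11/2.94 = 0.03741; g_wv = 1.1/2.94 = 0.3741.
Total gain g = 0.51661.
A = 1/(1 − 0.51661) = 2.069.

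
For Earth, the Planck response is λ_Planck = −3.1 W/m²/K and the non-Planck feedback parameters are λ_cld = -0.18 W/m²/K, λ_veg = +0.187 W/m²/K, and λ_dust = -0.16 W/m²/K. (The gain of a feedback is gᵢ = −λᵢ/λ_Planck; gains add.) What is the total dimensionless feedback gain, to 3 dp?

-0.049

Convert to gains: g_cld = -0.18/3.1 = -0.05806; g_veg = 0.187/3.1 = 0.06032; g_dust = -0.16/3.1 = -0.05161.
Total gain g = -0.04935.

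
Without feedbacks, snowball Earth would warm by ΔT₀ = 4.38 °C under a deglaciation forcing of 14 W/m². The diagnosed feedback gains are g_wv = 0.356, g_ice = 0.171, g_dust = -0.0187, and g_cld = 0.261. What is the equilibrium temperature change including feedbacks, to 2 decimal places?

Total gain g = 0.356 + 0.171 − 0.0187 + 0.261 = 0.7693.
Amplification A = 1/(1 − 0.7693) = 4.335.
ΔT = 4.38 × 4.335 = 18.99 °C.

18.99 °C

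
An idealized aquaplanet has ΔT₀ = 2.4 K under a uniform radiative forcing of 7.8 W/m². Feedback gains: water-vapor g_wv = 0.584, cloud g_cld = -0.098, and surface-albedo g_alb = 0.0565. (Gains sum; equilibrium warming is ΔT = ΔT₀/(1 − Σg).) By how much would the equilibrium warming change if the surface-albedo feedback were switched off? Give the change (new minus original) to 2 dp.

-0.58 K

Original: g = 0.5425, ΔT = 2.4/(1−0.5425) = 5.2459 K.
Without surface-albedo: g' = 0.486, ΔT' = 2.4/(1−0.486) = 4.6693 K.
Change = 4.6693 − 5.2459 = -0.58 K.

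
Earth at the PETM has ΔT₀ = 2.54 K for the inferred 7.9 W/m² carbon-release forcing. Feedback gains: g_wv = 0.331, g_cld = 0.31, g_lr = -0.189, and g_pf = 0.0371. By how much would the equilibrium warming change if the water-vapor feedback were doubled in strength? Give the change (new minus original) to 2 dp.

9.15 K

Original: g = 0.4891, ΔT = 2.54/(1−0.4891) = 4.9716 K.
With doubled water-vapor: g' = 0.8201, ΔT' = 2.54/(1−0.8201) = 14.1190 K.
Change = 14.1190 − 4.9716 = 9.15 K.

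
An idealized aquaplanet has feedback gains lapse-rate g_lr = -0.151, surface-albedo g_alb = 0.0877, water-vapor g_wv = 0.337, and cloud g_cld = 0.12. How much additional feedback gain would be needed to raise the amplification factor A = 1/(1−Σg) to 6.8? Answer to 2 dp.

Current total gain = 0.3937.
Target gain for A = 6.8: g* = 1 − 1/6.8 = 0.8529.
Additional gain needed = 0.8529 − 0.3937 = 0.46.

0.46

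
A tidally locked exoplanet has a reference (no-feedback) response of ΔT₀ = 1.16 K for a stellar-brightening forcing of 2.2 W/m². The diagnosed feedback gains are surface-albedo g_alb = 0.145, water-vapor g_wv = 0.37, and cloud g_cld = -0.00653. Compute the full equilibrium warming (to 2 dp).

Total gain g = 0.145 + 0.37 − 0.00653 = 0.50847.
Amplification A = 1/(1 − 0.50847) = 2.034.
ΔT = 1.16 × 2.034 = 2.36 K.

2.36 K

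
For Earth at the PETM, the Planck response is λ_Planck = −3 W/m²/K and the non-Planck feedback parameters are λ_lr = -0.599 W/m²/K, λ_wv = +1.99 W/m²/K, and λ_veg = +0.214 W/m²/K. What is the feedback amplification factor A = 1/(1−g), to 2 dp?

Convert to gains: g_lr = -0.599/3 = -0.1997; g_wv = 1.99/3 = 0.6633; g_veg = 0.214/3 = 0.07133.
Total gain g = 0.53493.
A = 1/(1 − 0.53493) = 2.15.

2.15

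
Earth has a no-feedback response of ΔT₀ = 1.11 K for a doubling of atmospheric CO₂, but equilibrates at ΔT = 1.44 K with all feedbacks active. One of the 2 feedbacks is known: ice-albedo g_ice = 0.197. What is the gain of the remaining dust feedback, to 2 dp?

0.03

Amplification A = ΔT/ΔT₀ = 1.44/1.11 = 1.297.
Total gain g = 1 − 1/A = 1 − 1/1.297 = 0.229.
The known gain is 0.197.
g_dust = 0.229 − 0.197 = 0.03.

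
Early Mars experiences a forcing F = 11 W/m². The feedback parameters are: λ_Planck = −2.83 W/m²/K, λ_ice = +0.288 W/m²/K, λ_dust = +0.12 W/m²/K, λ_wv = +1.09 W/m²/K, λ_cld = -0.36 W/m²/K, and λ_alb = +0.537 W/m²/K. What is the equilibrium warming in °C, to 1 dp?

9.5 °C

Net feedback parameter λ = (−2.83) + (+0.288) + (+0.12) + (+1.09) + (-0.36) + (+0.537) = -1.155 W/m²/K.
ΔT = −F/λ = −11/(-1.155) = 9.5 °C.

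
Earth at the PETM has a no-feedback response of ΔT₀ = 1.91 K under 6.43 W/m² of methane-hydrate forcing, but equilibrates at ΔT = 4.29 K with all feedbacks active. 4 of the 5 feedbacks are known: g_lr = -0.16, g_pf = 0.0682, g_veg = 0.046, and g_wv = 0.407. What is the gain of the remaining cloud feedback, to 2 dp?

0.19

Amplification A = ΔT/ΔT₀ = 4.29/1.91 = 2.246.
Total gain g = 1 − 1/A = 1 − 1/2.246 = 0.5548.
Known gains sum to -0.16 + 0.0682 + 0.046 + 0.407 = 0.3612.
g_cld = 0.5548 − 0.3612 = 0.19.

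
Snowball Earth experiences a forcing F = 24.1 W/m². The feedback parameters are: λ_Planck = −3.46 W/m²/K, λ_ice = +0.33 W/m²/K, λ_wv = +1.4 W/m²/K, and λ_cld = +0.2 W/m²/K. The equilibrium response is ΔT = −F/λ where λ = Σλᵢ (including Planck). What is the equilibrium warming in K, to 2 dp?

Net feedback parameter λ = (−3.46) + (+0.33) + (+1.4) + (+0.2) = -1.53 W/m²/K.
ΔT = −F/λ = −24.1/(-1.53) = 15.75 K.

15.75 K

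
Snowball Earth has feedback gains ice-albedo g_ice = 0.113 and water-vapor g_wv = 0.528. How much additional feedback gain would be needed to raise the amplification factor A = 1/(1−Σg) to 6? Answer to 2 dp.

0.19

Current total gain = 0.641.
Target gain for A = 6: g* = 1 − 1/6 = 0.8333.
Additional gain needed = 0.8333 − 0.641 = 0.19.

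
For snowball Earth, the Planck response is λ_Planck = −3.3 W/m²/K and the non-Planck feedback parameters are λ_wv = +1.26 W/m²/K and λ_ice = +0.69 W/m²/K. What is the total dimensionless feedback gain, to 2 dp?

Convert to gains: g_wv = 1.26/3.3 = 0.3818; g_ice = 0.69/3.3 = 0.2091.
Total gain g = 0.5909.

0.59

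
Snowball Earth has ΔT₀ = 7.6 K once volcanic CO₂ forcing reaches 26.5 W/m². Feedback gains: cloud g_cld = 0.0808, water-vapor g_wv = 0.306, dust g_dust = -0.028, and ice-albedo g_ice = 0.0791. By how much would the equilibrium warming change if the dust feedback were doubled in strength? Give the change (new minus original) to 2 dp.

-0.64 K

Original: g = 0.4379, ΔT = 7.6/(1−0.4379) = 13.5207 K.
With doubled dust: g' = 0.4099, ΔT' = 7.6/(1−0.4099) = 12.8792 K.
Change = 12.8792 − 13.5207 = -0.64 K.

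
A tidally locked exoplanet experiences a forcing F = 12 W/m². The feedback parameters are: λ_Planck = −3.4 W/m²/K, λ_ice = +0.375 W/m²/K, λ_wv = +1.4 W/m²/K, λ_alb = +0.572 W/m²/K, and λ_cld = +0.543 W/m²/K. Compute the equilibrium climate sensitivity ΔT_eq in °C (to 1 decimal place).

Net feedback parameter λ = (−3.4) + (+0.375) + (+1.4) + (+0.572) + (+0.543) = -0.51 W/m²/K.
ΔT = −F/λ = −12/(-0.51) = 23.5 °C.

23.5 °C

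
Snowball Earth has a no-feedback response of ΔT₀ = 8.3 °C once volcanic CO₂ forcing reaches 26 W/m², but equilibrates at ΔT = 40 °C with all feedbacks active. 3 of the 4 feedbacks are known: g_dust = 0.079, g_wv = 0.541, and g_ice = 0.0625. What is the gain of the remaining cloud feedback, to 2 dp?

0.11

Amplification A = ΔT/ΔT₀ = 40/8.3 = 4.819.
Total gain g = 1 − 1/A = 1 − 1/4.819 = 0.7925.
Known gains sum to 0.079 + 0.541 + 0.0625 = 0.6825.
g_cld = 0.7925 − 0.6825 = 0.11.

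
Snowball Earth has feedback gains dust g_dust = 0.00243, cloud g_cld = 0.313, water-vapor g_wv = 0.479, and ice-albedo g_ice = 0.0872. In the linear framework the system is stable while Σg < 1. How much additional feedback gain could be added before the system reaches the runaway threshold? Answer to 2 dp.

Current total gain = 0.00243 + 0.313 + 0.479 + 0.0872 = 0.88163.
Margin to runaway = 1 − 0.88163 = 0.12.

0.12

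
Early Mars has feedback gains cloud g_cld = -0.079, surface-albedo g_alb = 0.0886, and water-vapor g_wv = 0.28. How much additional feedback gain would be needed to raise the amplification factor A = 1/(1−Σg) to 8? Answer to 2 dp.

0.59

Current total gain = 0.2896.
Target gain for A = 8: g* = 1 − 1/8 = 0.875.
Additional gain needed = 0.875 − 0.2896 = 0.59.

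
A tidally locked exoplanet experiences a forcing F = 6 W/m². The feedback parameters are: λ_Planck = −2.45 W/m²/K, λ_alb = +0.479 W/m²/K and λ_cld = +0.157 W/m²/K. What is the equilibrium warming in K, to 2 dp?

3.31 K

Net feedback parameter λ = (−2.45) + (+0.479) + (+0.157) = -1.814 W/m²/K.
ΔT = −F/λ = −6/(-1.814) = 3.31 K.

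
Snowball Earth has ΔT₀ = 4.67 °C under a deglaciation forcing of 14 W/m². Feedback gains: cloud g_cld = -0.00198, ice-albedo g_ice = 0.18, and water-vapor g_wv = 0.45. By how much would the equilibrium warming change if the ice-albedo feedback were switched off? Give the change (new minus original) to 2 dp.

Original: g = 0.62802, ΔT = 4.67/(1−0.62802) = 12.5544 °C.
Without ice-albedo: g' = 0.44802, ΔT' = 4.67/(1−0.44802) = 8.4605 °C.
Change = 8.4605 − 12.5544 = -4.09 °C.

-4.09 °C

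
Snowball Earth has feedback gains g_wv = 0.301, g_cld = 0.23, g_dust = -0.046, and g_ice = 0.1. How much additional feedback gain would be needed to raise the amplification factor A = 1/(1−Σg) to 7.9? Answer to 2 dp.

Current total gain = 0.585.
Target gain for A = 7.9: g* = 1 − 1/7.9 = 0.8734.
Additional gain needed = 0.8734 − 0.585 = 0.29.

0.29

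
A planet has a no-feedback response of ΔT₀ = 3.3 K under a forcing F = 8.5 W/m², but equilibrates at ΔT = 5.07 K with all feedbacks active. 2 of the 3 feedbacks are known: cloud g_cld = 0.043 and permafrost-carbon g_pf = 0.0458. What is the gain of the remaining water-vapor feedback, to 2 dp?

Amplification A = ΔT/ΔT₀ = 5.07/3.3 = 1.536.
Total gain g = 1 − 1/A = 1 − 1/1.536 = 0.349.
Known gains sum to 0.043 + 0.0458 = 0.0888.
g_wv = 0.349 − 0.0888 = 0.26.

0.26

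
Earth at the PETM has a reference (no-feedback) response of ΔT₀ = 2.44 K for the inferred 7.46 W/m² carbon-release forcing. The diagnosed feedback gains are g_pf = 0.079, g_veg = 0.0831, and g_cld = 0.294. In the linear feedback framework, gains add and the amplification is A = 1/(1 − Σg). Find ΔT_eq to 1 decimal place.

Total gain g = 0.079 + 0.0831 + 0.294 = 0.4561.
Amplification A = 1/(1 − 0.4561) = 1.839.
ΔT = 2.44 × 1.839 = 4.5 K.

4.5 K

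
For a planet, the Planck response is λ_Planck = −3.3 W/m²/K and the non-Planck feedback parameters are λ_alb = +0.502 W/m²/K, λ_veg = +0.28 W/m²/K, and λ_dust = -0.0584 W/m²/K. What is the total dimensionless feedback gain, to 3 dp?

Convert to gains: g_alb = 0.502/3.3 = 0.1521; g_veg = 0.28/3.3 = 0.08485; g_dust = -0.0584/3.3 = -0.0177.
Total gain g = 0.21925.

0.219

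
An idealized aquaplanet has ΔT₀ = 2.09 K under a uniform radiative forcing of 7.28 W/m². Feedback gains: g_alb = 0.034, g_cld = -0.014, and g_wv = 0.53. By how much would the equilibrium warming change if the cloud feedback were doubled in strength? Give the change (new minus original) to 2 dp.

-0.14 K

Original: g = 0.55, ΔT = 2.09/(1−0.55) = 4.6444 K.
With doubled cloud: g' = 0.536, ΔT' = 2.09/(1−0.536) = 4.5043 K.
Change = 4.5043 − 4.6444 = -0.14 K.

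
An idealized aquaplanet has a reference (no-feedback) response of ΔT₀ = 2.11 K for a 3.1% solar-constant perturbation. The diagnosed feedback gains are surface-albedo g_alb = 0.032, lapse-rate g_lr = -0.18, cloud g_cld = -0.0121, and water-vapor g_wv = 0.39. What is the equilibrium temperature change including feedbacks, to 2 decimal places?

Total gain g = 0.032 − 0.18 − 0.0121 + 0.39 = 0.2299.
Amplification A = 1/(1 − 0.2299) = 1.299.
ΔT = 2.11 × 1.299 = 2.74 K.

2.74 K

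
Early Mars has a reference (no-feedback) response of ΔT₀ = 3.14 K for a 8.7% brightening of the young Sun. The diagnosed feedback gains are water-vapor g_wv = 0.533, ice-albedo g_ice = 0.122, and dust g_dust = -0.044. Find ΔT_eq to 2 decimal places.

8.07 K

Total gain g = 0.533 + 0.122 − 0.044 = 0.611.
Amplification A = 1/(1 − 0.611) = 2.571.
ΔT = 3.14 × 2.571 = 8.07 K.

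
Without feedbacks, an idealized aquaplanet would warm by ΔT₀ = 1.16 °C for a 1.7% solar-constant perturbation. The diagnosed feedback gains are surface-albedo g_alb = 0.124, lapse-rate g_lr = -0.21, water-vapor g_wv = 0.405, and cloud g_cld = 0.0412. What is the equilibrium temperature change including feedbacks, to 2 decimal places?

1.81 °C

Total gain g = 0.124 − 0.21 + 0.405 + 0.0412 = 0.3602.
Amplification A = 1/(1 − 0.3602) = 1.563.
ΔT = 1.16 × 1.563 = 1.81 °C.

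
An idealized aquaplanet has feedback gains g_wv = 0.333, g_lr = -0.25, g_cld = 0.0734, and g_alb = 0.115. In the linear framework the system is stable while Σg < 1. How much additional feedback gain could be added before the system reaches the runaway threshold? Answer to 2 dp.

0.73

Current total gain = 0.333 − 0.25 + 0.0734 + 0.115 = 0.2714.
Margin to runaway = 1 − 0.2714 = 0.73.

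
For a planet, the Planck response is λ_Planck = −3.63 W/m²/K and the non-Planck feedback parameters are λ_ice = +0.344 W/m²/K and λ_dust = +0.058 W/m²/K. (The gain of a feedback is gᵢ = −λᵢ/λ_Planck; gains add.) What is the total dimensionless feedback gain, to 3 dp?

Convert to gains: g_ice = 0.344/3.63 = 0.09477; g_dust = 0.058/3.63 = 0.01598.
Total gain g = 0.11075.

0.111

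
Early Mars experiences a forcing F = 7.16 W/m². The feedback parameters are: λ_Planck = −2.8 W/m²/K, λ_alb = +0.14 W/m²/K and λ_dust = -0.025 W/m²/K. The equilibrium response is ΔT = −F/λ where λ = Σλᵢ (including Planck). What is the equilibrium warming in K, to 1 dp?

Net feedback parameter λ = (−2.8) + (+0.14) + (-0.025) = -2.685 W/m²/K.
ΔT = −F/λ = −7.16/(-2.685) = 2.7 K.

2.7 K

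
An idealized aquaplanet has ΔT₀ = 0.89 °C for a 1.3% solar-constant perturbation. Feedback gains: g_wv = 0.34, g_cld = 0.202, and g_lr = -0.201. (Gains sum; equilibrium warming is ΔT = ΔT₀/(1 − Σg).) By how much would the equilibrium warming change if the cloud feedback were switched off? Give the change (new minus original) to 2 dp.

-0.32 °C

Original: g = 0.341, ΔT = 0.89/(1−0.341) = 1.3505 °C.
Without cloud: g' = 0.139, ΔT' = 0.89/(1−0.139) = 1.0337 °C.
Change = 1.0337 − 1.3505 = -0.32 °C.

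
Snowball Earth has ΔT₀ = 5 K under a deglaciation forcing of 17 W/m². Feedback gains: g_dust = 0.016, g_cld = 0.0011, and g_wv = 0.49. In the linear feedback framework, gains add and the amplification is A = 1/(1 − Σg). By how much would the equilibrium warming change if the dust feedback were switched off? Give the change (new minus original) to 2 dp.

Original: g = 0.5071, ΔT = 5/(1−0.5071) = 10.1440 K.
Without dust: g' = 0.4911, ΔT' = 5/(1−0.4911) = 9.8251 K.
Change = 9.8251 − 10.1440 = -0.32 K.

-0.32 K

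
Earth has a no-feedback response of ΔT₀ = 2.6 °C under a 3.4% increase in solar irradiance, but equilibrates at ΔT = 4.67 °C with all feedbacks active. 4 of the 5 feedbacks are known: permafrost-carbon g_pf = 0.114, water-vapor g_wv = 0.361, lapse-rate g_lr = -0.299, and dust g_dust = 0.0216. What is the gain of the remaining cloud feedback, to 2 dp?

0.25

Amplification A = ΔT/ΔT₀ = 4.67/2.6 = 1.796.
Total gain g = 1 − 1/A = 1 − 1/1.796 = 0.4432.
Known gains sum to 0.114 + 0.361 − 0.299 + 0.0216 = 0.1976.
g_cld = 0.4432 − 0.1976 = 0.25.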